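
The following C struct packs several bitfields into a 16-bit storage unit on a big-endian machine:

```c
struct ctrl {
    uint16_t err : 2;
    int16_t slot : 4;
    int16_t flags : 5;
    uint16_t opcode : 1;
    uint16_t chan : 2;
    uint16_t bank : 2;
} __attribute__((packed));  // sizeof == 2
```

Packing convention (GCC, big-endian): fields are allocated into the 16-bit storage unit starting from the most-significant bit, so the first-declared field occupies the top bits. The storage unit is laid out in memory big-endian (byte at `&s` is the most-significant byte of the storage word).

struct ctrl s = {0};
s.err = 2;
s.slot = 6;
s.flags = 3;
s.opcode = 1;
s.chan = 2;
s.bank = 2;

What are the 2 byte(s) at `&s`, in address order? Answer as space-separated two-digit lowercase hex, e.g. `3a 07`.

[14+:2] err=2 & 0x3 = 0x2; word=0x8000
[10+:4] slot=6 & 0xf = 0x6; word=0x9800
[5+:5] flags=3 & 0x1f = 0x3; word=0x9860
[4+:1] opcode=1 & 0x1 = 0x1; word=0x9870
[2+:2] chan=2 & 0x3 = 0x2; word=0x9878
[0+:2] bank=2 & 0x3 = 0x2; word=0x987a
word = 0x987a → big-endian bytes:
  [0]=0x98  [1]=0x7a

98 7a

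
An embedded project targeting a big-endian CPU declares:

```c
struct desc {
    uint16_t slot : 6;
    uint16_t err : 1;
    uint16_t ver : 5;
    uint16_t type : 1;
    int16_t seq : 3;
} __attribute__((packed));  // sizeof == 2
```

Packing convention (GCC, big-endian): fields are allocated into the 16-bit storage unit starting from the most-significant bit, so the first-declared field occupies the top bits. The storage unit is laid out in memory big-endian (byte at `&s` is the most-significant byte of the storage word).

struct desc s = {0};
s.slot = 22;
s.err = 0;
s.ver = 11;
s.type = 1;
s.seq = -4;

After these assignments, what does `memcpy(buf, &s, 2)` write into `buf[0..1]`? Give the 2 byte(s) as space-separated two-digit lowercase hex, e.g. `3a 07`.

58 bc

slot:6 = 22 → 0x16 << 10 → word 0x5800
err:1 = 0 → 0x0 << 9 → word 0x5800
ver:5 = 11 → 0xb << 4 → word 0x58b0
type:1 = 1 → 0x1 << 3 → word 0x58b8
seq:3 = -4 → 0x4 << 0 → word 0x58bc
word = 0x58bc → big-endian bytes:
  [0]=0x58  [1]=0xbc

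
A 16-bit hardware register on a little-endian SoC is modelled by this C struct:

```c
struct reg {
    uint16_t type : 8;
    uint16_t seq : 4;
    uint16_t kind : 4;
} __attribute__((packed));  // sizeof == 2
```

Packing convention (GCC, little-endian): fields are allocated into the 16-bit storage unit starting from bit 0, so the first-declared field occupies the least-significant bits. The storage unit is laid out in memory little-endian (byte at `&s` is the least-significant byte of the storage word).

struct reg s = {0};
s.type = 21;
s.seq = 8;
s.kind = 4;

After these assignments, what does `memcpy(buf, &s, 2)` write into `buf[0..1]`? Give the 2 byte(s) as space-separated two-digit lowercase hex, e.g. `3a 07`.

15 48

type (8b) val=21 bits=0x15 at bit 0: 0x0015
seq (4b) val=8 bits=0x8 at bit 8: 0x0815
kind (4b) val=4 bits=0x4 at bit 12: 0x4815
word = 0x4815 → little-endian bytes:
  [0]=0x15  [1]=0x48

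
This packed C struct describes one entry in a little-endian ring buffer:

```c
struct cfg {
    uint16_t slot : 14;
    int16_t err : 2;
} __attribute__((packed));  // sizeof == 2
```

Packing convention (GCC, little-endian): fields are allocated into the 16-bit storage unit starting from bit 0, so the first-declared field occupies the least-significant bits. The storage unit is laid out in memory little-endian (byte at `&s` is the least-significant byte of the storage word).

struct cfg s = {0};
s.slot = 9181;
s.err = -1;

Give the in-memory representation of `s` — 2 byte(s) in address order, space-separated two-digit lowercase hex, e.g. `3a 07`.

dd e3

[0+:14] slot=9181 & 0x3fff = 0x23dd; word=0x23dd
[14+:2] err=-1 & 0x3 = 0x3; word=0xe3dd
word = 0xe3dd → little-endian bytes:
  [0]=0xdd  [1]=0xe3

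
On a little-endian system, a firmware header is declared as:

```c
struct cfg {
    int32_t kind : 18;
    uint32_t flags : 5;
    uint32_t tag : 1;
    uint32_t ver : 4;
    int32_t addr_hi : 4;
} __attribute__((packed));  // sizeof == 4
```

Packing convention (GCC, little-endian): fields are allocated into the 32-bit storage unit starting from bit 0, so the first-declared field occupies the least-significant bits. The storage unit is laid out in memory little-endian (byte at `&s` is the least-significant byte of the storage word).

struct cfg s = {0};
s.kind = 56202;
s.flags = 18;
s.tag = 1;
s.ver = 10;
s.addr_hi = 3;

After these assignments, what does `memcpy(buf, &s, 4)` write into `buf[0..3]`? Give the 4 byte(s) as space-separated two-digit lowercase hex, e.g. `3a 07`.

kind:18 = 56202 → 0xdb8a << 0 → word 0x0000db8a
flags:5 = 18 → 0x12 << 18 → word 0x0048db8a
tag:1 = 1 → 0x1 << 23 → word 0x00c8db8a
ver:4 = 10 → 0xa << 24 → word 0x0ac8db8a
addr_hi:4 = 3 → 0x3 << 28 → word 0x3ac8db8a
word = 0x3ac8db8a → little-endian bytes:
  [0]=0x8a  [1]=0xdb  [2]=0xc8  [3]=0x3a

8a db c8 3a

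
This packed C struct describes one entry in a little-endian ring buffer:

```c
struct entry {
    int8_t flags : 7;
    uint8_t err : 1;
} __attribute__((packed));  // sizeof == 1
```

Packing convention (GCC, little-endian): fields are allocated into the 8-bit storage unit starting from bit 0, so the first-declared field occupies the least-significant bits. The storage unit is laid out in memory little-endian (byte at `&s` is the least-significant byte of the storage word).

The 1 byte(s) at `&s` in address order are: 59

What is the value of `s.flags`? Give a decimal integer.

[0]=0x59 (little-endian) → word 0x59
flags:7 @ bit 0 → (0x59>>0)&0x7f = 0x59  ←
err:1 @ bit 7 → (0x59>>7)&0x1 = 0x0
flags signed 7b, MSB=1: 89 - 128 = -39

-39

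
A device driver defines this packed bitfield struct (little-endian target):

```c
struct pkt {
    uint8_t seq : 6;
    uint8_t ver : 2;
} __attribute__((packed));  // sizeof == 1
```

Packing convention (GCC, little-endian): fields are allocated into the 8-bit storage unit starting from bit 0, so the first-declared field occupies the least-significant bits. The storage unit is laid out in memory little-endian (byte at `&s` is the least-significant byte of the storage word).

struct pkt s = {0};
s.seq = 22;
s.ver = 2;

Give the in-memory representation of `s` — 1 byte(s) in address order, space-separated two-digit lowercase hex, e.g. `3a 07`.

seq (6b) val=22 bits=0x16 at bit 0: 0x16
ver (2b) val=2 bits=0x2 at bit 6: 0x96
word = 0x96 → little-endian bytes:
  [0]=0x96

96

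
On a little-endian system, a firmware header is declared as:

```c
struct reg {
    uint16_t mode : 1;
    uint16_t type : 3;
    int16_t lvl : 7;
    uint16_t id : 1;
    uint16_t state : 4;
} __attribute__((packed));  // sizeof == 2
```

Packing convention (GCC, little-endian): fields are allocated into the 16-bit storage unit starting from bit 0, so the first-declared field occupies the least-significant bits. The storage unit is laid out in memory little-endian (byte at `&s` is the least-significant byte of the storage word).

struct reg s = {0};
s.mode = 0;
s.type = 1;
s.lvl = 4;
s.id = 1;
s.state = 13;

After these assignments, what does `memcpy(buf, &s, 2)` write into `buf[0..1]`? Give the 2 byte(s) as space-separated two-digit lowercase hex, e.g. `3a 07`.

42 d8

[0+:1] mode=0 & 0x1 = 0x0; word=0x0000
[1+:3] type=1 & 0x7 = 0x1; word=0x0002
[4+:7] lvl=4 & 0x7f = 0x4; word=0x0042
[11+:1] id=1 & 0x1 = 0x1; word=0x0842
[12+:4] state=13 & 0xf = 0xd; word=0xd842
word = 0xd842 → little-endian bytes:
  [0]=0x42  [1]=0xd8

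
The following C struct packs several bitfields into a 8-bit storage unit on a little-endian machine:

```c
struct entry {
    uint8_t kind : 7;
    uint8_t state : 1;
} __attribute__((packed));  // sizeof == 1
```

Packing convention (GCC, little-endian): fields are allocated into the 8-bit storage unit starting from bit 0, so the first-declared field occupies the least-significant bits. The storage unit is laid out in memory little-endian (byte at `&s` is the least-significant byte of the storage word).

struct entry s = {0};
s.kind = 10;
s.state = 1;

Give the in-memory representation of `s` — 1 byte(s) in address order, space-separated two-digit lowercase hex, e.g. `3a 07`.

8a

kind:7 = 10 → 0xa << 0 → word 0x0a
state:1 = 1 → 0x1 << 7 → word 0x8a
word = 0x8a → little-endian bytes:
  [0]=0x8a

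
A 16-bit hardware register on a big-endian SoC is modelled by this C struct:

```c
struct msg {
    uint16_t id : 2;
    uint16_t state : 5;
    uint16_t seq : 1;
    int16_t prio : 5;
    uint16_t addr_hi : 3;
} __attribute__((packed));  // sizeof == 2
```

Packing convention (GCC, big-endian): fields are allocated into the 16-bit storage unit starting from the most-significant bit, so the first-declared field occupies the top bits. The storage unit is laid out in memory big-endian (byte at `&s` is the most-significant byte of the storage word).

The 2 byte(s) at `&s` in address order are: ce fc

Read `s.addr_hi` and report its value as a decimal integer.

[0]=0xce [1]=0xfc (big-endian) → word 0xcefc
id [14+:2] = (word>>14) & 0x3 = 3
state [9+:5] = (word>>9) & 0x1f = 7
seq [8+:1] = (word>>8) & 0x1 = 0
prio [3+:5] = (word>>3) & 0x1f = 31
addr_hi [0+:3] = (word>>0) & 0x7 = 4  ←

4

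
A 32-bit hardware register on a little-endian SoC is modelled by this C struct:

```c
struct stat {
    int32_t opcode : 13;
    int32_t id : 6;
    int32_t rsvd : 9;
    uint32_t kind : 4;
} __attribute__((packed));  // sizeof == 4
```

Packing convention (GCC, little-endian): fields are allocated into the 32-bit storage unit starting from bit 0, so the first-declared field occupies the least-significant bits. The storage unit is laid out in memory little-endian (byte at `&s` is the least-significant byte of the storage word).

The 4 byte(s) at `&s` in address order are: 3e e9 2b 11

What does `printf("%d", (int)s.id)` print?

31

[0]=0x3e [1]=0xe9 [2]=0x2b [3]=0x11 (little-endian) → word 0x112be93e
opcode [0+:13] = (word>>0) & 0x1fff = 2366
id [13+:6] = (word>>13) & 0x3f = 31  ←
rsvd [19+:9] = (word>>19) & 0x1ff = 37
kind [28+:4] = (word>>28) & 0xf = 1
id signed 6b, MSB=0: value = 31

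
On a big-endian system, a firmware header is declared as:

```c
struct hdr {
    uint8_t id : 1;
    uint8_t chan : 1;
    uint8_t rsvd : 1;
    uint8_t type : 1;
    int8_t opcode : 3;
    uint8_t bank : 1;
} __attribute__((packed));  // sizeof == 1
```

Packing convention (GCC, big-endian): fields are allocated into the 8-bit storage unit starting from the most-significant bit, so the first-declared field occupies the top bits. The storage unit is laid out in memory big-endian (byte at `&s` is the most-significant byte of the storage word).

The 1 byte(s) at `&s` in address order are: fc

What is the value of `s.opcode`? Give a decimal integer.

-2

[0]=0xfc (big-endian) → word 0xfc
id [7+:1] = (word>>7) & 0x1 = 1
chan [6+:1] = (word>>6) & 0x1 = 1
rsvd [5+:1] = (word>>5) & 0x1 = 1
type [4+:1] = (word>>4) & 0x1 = 1
opcode [1+:3] = (word>>1) & 0x7 = 6  ←
bank [0+:1] = (word>>0) & 0x1 = 0
opcode signed 3b, MSB=1: 6 - 8 = -2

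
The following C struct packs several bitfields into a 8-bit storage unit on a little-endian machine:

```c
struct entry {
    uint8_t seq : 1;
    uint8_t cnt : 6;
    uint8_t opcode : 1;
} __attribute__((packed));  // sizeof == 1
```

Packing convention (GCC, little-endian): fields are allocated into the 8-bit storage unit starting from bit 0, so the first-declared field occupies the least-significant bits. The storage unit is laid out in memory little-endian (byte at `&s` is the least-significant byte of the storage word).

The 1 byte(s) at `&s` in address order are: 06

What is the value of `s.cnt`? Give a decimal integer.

3

[0]=0x06 (little-endian) → word 0x06
seq:1 @ bit 0 → (0x06>>0)&0x1 = 0x0
cnt:6 @ bit 1 → (0x06>>1)&0x3f = 0x3  ←
opcode:1 @ bit 7 → (0x06>>7)&0x1 = 0x0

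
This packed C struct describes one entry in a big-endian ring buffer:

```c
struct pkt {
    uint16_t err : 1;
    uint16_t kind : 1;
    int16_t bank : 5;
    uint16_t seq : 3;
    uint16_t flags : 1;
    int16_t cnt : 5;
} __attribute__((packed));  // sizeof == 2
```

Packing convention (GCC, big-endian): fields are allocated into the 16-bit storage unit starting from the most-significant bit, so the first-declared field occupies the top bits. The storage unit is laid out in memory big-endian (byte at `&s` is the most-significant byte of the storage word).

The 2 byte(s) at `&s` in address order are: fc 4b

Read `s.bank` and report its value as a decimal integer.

-2

[0]=0xfc [1]=0x4b (big-endian) → word 0xfc4b
err [15+:1] = (word>>15) & 0x1 = 1
kind [14+:1] = (word>>14) & 0x1 = 1
bank [9+:5] = (word>>9) & 0x1f = 30  ←
seq [6+:3] = (word>>6) & 0x7 = 1
flags [5+:1] = (word>>5) & 0x1 = 0
cnt [0+:5] = (word>>0) & 0x1f = 11
bank signed 5b, MSB=1: 30 - 32 = -2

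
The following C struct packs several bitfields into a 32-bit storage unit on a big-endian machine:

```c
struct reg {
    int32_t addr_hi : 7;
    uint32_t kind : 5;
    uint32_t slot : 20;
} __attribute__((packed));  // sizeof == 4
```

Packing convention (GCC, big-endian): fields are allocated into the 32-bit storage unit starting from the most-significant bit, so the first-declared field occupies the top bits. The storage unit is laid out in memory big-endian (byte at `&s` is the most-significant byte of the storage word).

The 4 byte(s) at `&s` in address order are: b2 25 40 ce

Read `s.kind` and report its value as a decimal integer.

2

[0]=0xb2 [1]=0x25 [2]=0x40 [3]=0xce (big-endian) → word 0xb22540ce
addr_hi [25+:7] = (word>>25) & 0x7f = 89
kind [20+:5] = (word>>20) & 0x1f = 2  ←
slot [0+:20] = (word>>0) & 0xfffff = 344270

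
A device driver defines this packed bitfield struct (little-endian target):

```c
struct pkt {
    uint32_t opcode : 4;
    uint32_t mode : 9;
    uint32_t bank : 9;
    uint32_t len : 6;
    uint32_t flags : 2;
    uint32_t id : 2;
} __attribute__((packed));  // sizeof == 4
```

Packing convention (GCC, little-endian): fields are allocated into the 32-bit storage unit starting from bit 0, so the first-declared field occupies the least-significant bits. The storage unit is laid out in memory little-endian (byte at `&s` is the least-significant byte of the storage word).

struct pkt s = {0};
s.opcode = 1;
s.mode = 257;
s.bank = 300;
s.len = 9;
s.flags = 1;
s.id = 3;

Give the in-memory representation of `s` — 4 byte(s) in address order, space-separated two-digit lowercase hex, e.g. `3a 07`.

[0+:4] opcode=1 & 0xf = 0x1; word=0x00000001
[4+:9] mode=257 & 0x1ff = 0x101; word=0x00001011
[13+:9] bank=300 & 0x1ff = 0x12c; word=0x00259011
[22+:6] len=9 & 0x3f = 0x9; word=0x02659011
[28+:2] flags=1 & 0x3 = 0x1; word=0x12659011
[30+:2] id=3 & 0x3 = 0x3; word=0xd2659011
word = 0xd2659011 → little-endian bytes:
  [0]=0x11  [1]=0x90  [2]=0x65  [3]=0xd2

11 90 65 d2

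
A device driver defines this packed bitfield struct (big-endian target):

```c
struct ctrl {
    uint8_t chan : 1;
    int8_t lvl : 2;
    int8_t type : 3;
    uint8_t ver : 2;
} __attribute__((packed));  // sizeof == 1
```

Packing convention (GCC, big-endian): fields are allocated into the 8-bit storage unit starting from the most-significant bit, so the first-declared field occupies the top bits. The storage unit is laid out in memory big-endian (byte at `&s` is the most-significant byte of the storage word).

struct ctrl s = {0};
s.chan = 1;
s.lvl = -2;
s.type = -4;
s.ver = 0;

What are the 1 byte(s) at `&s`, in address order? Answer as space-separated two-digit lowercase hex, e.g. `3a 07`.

[7+:1] chan=1 & 0x1 = 0x1; word=0x80
[5+:2] lvl=-2 & 0x3 = 0x2; word=0xc0
[2+:3] type=-4 & 0x7 = 0x4; word=0xd0
[0+:2] ver=0 & 0x3 = 0x0; word=0xd0
word = 0xd0 → big-endian bytes:
  [0]=0xd0

d0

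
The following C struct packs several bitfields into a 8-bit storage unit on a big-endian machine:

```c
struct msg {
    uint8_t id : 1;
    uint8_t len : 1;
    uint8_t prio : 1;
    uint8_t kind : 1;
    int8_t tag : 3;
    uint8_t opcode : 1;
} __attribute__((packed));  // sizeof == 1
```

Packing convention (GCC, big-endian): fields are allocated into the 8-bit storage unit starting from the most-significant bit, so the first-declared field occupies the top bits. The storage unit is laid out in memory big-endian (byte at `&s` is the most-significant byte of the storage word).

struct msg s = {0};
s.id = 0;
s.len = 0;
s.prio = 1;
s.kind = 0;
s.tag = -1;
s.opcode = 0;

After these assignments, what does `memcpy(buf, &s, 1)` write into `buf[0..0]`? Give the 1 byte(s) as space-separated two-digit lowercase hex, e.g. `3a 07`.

id:1 = 0 → 0x0 << 7 → word 0x00
len:1 = 0 → 0x0 << 6 → word 0x00
prio:1 = 1 → 0x1 << 5 → word 0x20
kind:1 = 0 → 0x0 << 4 → word 0x20
tag:3 = -1 → 0x7 << 1 → word 0x2e
opcode:1 = 0 → 0x0 << 0 → word 0x2e
word = 0x2e → big-endian bytes:
  [0]=0x2e

2e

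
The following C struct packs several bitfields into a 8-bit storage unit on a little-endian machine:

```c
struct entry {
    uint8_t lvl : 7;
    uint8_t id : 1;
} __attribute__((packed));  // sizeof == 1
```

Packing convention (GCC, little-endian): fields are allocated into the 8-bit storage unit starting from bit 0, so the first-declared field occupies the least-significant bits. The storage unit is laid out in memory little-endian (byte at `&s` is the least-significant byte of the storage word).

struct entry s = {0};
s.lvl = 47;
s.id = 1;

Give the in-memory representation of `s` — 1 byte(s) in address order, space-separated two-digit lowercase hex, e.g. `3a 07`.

af

lvl:7 = 47 → 0x2f << 0 → word 0x2f
id:1 = 1 → 0x1 << 7 → word 0xaf
word = 0xaf → little-endian bytes:
  [0]=0xaf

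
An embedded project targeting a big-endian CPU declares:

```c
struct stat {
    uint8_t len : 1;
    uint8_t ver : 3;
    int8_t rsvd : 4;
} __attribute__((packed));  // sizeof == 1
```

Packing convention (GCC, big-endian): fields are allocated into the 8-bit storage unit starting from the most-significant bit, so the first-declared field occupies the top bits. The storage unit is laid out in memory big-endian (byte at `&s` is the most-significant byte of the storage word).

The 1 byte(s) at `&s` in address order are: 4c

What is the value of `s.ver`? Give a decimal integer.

[0]=0x4c (big-endian) → word 0x4c
len:1 @ bit 7 → (0x4c>>7)&0x1 = 0x0
ver:3 @ bit 4 → (0x4c>>4)&0x7 = 0x4  ←
rsvd:4 @ bit 0 → (0x4c>>0)&0xf = 0xc

4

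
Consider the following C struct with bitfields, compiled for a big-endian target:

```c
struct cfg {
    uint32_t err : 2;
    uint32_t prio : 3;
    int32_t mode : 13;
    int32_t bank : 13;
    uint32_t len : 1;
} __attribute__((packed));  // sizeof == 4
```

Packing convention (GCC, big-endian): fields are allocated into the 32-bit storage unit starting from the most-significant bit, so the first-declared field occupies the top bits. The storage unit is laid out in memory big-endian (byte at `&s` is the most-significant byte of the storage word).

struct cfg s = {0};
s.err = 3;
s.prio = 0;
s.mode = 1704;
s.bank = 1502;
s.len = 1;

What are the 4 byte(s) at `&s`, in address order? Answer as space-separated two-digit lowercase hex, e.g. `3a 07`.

err (2b) val=3 bits=0x3 at bit 30: 0xc0000000
prio (3b) val=0 bits=0x0 at bit 27: 0xc0000000
mode (13b) val=1704 bits=0x6a8 at bit 14: 0xc1aa0000
bank (13b) val=1502 bits=0x5de at bit 1: 0xc1aa0bbc
len (1b) val=1 bits=0x1 at bit 0: 0xc1aa0bbd
word = 0xc1aa0bbd → big-endian bytes:
  [0]=0xc1  [1]=0xaa  [2]=0x0b  [3]=0xbd

c1 aa 0b bd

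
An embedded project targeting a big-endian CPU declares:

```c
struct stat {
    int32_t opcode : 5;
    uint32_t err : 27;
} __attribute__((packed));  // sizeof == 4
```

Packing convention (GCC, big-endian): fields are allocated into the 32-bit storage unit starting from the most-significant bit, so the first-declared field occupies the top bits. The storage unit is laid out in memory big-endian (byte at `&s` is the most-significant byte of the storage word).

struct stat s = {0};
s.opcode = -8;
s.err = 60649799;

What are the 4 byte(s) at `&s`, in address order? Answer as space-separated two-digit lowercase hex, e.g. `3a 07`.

opcode:5 = -8 → 0x18 << 27 → word 0xc0000000
err:27 = 60649799 → 0x39d7147 << 0 → word 0xc39d7147
word = 0xc39d7147 → big-endian bytes:
  [0]=0xc3  [1]=0x9d  [2]=0x71  [3]=0x47

c3 9d 71 47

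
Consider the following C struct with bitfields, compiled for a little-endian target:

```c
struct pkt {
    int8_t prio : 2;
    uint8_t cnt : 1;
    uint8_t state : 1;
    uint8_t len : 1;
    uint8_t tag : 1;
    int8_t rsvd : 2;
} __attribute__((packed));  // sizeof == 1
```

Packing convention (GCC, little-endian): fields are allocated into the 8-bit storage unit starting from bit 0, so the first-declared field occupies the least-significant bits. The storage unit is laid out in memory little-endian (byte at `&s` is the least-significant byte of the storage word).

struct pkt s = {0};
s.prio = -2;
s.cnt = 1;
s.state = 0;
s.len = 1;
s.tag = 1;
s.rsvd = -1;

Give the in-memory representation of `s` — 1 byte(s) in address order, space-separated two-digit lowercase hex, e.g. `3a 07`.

[0+:2] prio=-2 & 0x3 = 0x2; word=0x02
[2+:1] cnt=1 & 0x1 = 0x1; word=0x06
[3+:1] state=0 & 0x1 = 0x0; word=0x06
[4+:1] len=1 & 0x1 = 0x1; word=0x16
[5+:1] tag=1 & 0x1 = 0x1; word=0x36
[6+:2] rsvd=-1 & 0x3 = 0x3; word=0xf6
word = 0xf6 → little-endian bytes:
  [0]=0xf6

f6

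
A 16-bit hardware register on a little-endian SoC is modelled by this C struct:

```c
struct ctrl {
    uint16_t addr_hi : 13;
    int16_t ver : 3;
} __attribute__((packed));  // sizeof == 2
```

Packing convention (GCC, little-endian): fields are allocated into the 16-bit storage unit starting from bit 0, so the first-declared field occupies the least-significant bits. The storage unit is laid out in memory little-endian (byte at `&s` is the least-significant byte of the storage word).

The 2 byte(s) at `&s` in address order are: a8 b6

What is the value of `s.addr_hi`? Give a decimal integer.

[0]=0xa8 [1]=0xb6 (little-endian) → word 0xb6a8
addr_hi [0+:13] = (word>>0) & 0x1fff = 5800  ←
ver [13+:3] = (word>>13) & 0x7 = 5

5800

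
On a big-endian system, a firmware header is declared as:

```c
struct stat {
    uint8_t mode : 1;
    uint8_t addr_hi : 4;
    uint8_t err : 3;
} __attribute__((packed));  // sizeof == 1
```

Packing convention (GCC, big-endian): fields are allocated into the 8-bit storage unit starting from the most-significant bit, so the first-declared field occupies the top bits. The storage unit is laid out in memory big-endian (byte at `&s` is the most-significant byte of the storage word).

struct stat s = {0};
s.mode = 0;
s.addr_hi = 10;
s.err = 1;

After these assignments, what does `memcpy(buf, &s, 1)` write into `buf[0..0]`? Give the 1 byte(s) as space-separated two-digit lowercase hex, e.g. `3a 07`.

51

mode:1 = 0 → 0x0 << 7 → word 0x00
addr_hi:4 = 10 → 0xa << 3 → word 0x50
err:3 = 1 → 0x1 << 0 → word 0x51
word = 0x51 → big-endian bytes:
  [0]=0x51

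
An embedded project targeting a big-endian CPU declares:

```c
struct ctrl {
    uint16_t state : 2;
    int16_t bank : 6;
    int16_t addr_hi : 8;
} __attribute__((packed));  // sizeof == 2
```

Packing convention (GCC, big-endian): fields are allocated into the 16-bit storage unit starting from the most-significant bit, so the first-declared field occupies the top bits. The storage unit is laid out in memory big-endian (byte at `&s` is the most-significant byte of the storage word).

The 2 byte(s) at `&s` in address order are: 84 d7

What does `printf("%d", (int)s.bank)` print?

4

[0]=0x84 [1]=0xd7 (big-endian) → word 0x84d7
state:2 @ bit 14 → (0x84d7>>14)&0x3 = 0x2
bank:6 @ bit 8 → (0x84d7>>8)&0x3f = 0x4  ←
addr_hi:8 @ bit 0 → (0x84d7>>0)&0xff = 0xd7
bank signed 6b, MSB=0: value = 4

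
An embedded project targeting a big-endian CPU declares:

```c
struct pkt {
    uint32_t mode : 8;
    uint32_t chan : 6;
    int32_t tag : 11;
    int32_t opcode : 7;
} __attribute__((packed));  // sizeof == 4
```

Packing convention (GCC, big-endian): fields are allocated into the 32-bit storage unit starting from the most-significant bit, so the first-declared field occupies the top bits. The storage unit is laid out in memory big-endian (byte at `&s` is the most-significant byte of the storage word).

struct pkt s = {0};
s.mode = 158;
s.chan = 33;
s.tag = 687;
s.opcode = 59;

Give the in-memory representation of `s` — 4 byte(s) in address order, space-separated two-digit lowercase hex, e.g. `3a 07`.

mode (8b) val=158 bits=0x9e at bit 24: 0x9e000000
chan (6b) val=33 bits=0x21 at bit 18: 0x9e840000
tag (11b) val=687 bits=0x2af at bit 7: 0x9e855780
opcode (7b) val=59 bits=0x3b at bit 0: 0x9e8557bb
word = 0x9e8557bb → big-endian bytes:
  [0]=0x9e  [1]=0x85  [2]=0x57  [3]=0xbb

9e 85 57 bb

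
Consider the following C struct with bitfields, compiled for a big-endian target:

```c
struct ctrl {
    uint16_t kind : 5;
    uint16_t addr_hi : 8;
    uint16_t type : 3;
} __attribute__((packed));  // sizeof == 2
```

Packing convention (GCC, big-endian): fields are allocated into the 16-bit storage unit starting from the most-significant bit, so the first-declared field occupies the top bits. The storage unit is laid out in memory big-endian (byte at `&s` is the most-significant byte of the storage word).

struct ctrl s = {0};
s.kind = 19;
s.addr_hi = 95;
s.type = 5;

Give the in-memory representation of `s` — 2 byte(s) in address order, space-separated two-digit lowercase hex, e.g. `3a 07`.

9a fd

kind:5 = 19 → 0x13 << 11 → word 0x9800
addr_hi:8 = 95 → 0x5f << 3 → word 0x9af8
type:3 = 5 → 0x5 << 0 → word 0x9afd
word = 0x9afd → big-endian bytes:
  [0]=0x9a  [1]=0xfd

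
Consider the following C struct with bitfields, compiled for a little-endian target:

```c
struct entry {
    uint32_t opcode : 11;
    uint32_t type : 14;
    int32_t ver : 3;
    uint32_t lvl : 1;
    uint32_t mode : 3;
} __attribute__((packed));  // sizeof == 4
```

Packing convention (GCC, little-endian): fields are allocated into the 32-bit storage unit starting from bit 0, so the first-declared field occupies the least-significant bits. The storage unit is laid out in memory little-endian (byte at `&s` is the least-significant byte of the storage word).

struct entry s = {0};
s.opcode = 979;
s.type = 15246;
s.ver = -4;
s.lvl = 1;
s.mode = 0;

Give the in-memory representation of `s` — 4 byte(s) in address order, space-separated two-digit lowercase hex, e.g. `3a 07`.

d3 73 dc 19

opcode (11b) val=979 bits=0x3d3 at bit 0: 0x000003d3
type (14b) val=15246 bits=0x3b8e at bit 11: 0x01dc73d3
ver (3b) val=-4 bits=0x4 at bit 25: 0x09dc73d3
lvl (1b) val=1 bits=0x1 at bit 28: 0x19dc73d3
mode (3b) val=0 bits=0x0 at bit 29: 0x19dc73d3
word = 0x19dc73d3 → little-endian bytes:
  [0]=0xd3  [1]=0x73  [2]=0xdc  [3]=0x19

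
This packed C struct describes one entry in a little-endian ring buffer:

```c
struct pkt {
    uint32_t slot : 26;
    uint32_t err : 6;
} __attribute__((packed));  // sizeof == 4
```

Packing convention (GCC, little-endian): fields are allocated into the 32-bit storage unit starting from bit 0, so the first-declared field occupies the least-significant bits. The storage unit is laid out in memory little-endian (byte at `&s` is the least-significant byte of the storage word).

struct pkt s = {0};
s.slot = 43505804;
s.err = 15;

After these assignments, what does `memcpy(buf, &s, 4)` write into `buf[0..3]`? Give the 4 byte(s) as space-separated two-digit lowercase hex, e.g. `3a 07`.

[0+:26] slot=43505804 & 0x3ffffff = 0x297d88c; word=0x0297d88c
[26+:6] err=15 & 0x3f = 0xf; word=0x3e97d88c
word = 0x3e97d88c → little-endian bytes:
  [0]=0x8c  [1]=0xd8  [2]=0x97  [3]=0x3e

8c d8 97 3e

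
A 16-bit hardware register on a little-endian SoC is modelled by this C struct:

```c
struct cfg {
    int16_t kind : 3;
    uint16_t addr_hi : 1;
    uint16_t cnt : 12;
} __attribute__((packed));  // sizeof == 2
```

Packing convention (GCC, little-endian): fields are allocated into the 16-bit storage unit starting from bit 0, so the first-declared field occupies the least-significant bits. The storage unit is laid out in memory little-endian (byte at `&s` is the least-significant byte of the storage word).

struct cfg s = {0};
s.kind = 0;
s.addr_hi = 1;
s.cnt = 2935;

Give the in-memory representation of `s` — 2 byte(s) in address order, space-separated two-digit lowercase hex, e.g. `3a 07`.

78 b7

[0+:3] kind=0 & 0x7 = 0x0; word=0x0000
[3+:1] addr_hi=1 & 0x1 = 0x1; word=0x0008
[4+:12] cnt=2935 & 0xfff = 0xb77; word=0xb778
word = 0xb778 → little-endian bytes:
  [0]=0x78  [1]=0xb7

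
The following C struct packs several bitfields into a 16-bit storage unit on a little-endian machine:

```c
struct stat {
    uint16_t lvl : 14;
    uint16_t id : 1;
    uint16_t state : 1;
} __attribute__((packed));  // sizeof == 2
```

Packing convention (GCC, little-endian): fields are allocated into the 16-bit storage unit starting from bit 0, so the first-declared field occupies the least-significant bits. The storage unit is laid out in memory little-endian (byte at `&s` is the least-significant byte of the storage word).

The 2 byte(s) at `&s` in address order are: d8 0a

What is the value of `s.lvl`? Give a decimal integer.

2776

[0]=0xd8 [1]=0x0a (little-endian) → word 0x0ad8
lvl [0+:14] = (word>>0) & 0x3fff = 2776  ←
id [14+:1] = (word>>14) & 0x1 = 0
state [15+:1] = (word>>15) & 0x1 = 0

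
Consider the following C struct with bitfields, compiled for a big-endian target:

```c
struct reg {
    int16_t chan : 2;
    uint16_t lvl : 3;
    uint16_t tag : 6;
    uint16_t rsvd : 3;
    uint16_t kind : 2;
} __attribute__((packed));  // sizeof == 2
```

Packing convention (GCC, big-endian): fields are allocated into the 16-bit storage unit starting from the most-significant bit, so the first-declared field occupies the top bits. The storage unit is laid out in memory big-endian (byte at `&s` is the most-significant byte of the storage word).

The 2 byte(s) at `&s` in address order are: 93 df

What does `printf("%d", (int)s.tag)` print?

30

[0]=0x93 [1]=0xdf (big-endian) → word 0x93df
chan:2 @ bit 14 → (0x93df>>14)&0x3 = 0x2
lvl:3 @ bit 11 → (0x93df>>11)&0x7 = 0x2
tag:6 @ bit 5 → (0x93df>>5)&0x3f = 0x1e  ←
rsvd:3 @ bit 2 → (0x93df>>2)&0x7 = 0x7
kind:2 @ bit 0 → (0x93df>>0)&0x3 = 0x3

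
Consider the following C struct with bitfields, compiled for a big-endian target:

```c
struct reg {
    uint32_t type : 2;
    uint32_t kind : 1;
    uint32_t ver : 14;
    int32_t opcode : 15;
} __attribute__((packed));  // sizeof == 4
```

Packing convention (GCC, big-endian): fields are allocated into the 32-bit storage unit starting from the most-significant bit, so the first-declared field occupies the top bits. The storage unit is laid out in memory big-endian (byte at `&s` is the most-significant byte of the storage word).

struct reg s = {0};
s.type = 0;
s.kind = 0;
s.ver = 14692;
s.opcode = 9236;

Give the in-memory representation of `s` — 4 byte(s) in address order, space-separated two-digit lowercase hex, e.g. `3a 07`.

type (2b) val=0 bits=0x0 at bit 30: 0x00000000
kind (1b) val=0 bits=0x0 at bit 29: 0x00000000
ver (14b) val=14692 bits=0x3964 at bit 15: 0x1cb20000
opcode (15b) val=9236 bits=0x2414 at bit 0: 0x1cb22414
word = 0x1cb22414 → big-endian bytes:
  [0]=0x1c  [1]=0xb2  [2]=0x24  [3]=0x14

1c b2 24 14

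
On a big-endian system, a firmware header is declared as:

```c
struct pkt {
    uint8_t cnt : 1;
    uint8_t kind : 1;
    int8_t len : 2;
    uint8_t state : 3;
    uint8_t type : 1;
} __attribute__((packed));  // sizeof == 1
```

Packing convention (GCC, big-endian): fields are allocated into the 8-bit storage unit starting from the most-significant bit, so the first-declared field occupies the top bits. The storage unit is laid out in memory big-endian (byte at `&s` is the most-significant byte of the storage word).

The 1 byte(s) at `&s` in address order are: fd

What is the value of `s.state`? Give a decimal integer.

6

[0]=0xfd (big-endian) → word 0xfd
cnt [7+:1] = (word>>7) & 0x1 = 1
kind [6+:1] = (word>>6) & 0x1 = 1
len [4+:2] = (word>>4) & 0x3 = 3
state [1+:3] = (word>>1) & 0x7 = 6  ←
type [0+:1] = (word>>0) & 0x1 = 1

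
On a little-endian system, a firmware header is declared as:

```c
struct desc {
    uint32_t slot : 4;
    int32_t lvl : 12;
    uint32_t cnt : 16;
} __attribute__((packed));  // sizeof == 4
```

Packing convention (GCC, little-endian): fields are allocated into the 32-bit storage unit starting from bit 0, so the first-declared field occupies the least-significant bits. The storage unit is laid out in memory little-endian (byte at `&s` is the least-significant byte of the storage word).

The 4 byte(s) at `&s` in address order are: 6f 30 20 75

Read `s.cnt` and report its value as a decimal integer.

[0]=0x6f [1]=0x30 [2]=0x20 [3]=0x75 (little-endian) → word 0x7520306f
slot [0+:4] = (word>>0) & 0xf = 15
lvl [4+:12] = (word>>4) & 0xfff = 774
cnt [16+:16] = (word>>16) & 0xffff = 29984  ←

29984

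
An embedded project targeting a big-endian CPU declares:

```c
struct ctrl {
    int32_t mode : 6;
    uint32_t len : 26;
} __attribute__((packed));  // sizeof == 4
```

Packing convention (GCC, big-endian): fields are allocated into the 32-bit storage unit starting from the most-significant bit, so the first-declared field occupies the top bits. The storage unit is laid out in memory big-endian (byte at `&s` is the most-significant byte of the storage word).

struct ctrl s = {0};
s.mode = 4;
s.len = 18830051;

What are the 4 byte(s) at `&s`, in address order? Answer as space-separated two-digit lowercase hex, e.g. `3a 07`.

11 1f 52 e3

[26+:6] mode=4 & 0x3f = 0x4; word=0x10000000
[0+:26] len=18830051 & 0x3ffffff = 0x11f52e3; word=0x111f52e3
word = 0x111f52e3 → big-endian bytes:
  [0]=0x11  [1]=0x1f  [2]=0x52  [3]=0xe3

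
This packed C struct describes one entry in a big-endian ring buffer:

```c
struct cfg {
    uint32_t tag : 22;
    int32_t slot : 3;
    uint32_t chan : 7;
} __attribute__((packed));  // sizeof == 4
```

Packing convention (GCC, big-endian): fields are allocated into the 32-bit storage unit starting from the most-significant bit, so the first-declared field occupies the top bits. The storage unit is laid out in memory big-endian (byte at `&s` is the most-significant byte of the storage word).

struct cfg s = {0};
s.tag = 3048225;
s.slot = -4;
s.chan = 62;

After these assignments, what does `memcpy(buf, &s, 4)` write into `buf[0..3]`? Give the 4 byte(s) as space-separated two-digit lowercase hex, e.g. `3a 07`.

ba 0c 86 3e

tag:22 = 3048225 → 0x2e8321 << 10 → word 0xba0c8400
slot:3 = -4 → 0x4 << 7 → word 0xba0c8600
chan:7 = 62 → 0x3e << 0 → word 0xba0c863e
word = 0xba0c863e → big-endian bytes:
  [0]=0xba  [1]=0x0c  [2]=0x86  [3]=0x3e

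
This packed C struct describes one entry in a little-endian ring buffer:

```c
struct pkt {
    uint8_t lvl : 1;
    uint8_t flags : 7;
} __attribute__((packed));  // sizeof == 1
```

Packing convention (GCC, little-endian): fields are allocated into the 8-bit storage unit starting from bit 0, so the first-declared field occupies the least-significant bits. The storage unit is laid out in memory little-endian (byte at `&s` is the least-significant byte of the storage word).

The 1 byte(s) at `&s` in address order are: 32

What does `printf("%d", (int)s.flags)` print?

25

[0]=0x32 (little-endian) → word 0x32
lvl:1 @ bit 0 → (0x32>>0)&0x1 = 0x0
flags:7 @ bit 1 → (0x32>>1)&0x7f = 0x19  ←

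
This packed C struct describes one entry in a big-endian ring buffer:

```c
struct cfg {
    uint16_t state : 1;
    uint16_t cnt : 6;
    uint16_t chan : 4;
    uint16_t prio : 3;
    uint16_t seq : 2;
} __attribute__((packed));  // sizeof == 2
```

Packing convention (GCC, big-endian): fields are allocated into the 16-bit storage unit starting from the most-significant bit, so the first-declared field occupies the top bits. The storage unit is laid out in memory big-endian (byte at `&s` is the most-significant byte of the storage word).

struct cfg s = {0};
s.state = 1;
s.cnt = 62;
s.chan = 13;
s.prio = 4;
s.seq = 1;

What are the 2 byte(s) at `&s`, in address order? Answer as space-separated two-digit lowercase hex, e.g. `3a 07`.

state (1b) val=1 bits=0x1 at bit 15: 0x8000
cnt (6b) val=62 bits=0x3e at bit 9: 0xfc00
chan (4b) val=13 bits=0xd at bit 5: 0xfda0
prio (3b) val=4 bits=0x4 at bit 2: 0xfdb0
seq (2b) val=1 bits=0x1 at bit 0: 0xfdb1
word = 0xfdb1 → big-endian bytes:
  [0]=0xfd  [1]=0xb1

fd b1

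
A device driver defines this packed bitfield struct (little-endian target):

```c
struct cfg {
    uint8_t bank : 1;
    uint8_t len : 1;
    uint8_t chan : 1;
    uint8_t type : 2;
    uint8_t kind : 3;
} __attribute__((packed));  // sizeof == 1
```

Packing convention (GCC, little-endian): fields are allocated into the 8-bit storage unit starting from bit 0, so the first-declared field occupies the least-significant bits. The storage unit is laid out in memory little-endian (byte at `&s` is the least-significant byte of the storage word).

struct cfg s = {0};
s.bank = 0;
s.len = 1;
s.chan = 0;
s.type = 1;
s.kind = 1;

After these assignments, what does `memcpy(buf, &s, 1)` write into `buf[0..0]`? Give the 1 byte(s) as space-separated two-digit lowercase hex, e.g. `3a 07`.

bank:1 = 0 → 0x0 << 0 → word 0x00
len:1 = 1 → 0x1 << 1 → word 0x02
chan:1 = 0 → 0x0 << 2 → word 0x02
type:2 = 1 → 0x1 << 3 → word 0x0a
kind:3 = 1 → 0x1 << 5 → word 0x2a
word = 0x2a → little-endian bytes:
  [0]=0x2a

2a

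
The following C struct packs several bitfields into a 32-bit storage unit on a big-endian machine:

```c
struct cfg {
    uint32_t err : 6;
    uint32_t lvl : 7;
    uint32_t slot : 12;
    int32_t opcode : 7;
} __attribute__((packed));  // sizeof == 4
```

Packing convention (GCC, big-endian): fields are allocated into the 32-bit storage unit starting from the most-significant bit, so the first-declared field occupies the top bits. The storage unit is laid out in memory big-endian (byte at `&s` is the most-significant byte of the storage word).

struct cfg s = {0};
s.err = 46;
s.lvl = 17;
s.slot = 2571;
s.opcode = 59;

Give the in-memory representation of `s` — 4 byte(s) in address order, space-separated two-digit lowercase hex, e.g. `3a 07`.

b8 8d 05 bb

err:6 = 46 → 0x2e << 26 → word 0xb8000000
lvl:7 = 17 → 0x11 << 19 → word 0xb8880000
slot:12 = 2571 → 0xa0b << 7 → word 0xb88d0580
opcode:7 = 59 → 0x3b << 0 → word 0xb88d05bb
word = 0xb88d05bb → big-endian bytes:
  [0]=0xb8  [1]=0x8d  [2]=0x05  [3]=0xbb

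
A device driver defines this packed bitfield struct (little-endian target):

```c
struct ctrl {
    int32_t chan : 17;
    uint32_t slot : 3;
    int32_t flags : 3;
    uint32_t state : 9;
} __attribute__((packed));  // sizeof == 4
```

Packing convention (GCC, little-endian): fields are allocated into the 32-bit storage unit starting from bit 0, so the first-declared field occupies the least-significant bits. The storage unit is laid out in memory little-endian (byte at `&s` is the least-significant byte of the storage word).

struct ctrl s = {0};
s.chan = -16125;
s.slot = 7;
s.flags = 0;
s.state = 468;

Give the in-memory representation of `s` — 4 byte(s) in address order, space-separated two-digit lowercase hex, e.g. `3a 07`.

chan:17 = -16125 → 0x1c103 << 0 → word 0x0001c103
slot:3 = 7 → 0x7 << 17 → word 0x000fc103
flags:3 = 0 → 0x0 << 20 → word 0x000fc103
state:9 = 468 → 0x1d4 << 23 → word 0xea0fc103
word = 0xea0fc103 → little-endian bytes:
  [0]=0x03  [1]=0xc1  [2]=0x0f  [3]=0xea

03 c1 0f ea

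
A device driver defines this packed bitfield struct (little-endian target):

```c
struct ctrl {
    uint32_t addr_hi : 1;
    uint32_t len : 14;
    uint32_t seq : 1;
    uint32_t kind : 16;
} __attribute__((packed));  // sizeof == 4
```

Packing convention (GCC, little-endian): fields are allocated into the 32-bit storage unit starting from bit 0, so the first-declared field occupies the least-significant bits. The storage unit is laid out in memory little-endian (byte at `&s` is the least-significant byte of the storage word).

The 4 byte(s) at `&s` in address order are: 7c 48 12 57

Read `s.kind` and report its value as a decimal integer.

22290

[0]=0x7c [1]=0x48 [2]=0x12 [3]=0x57 (little-endian) → word 0x5712487c
addr_hi:1 @ bit 0 → (0x5712487c>>0)&0x1 = 0x0
len:14 @ bit 1 → (0x5712487c>>1)&0x3fff = 0x243e
seq:1 @ bit 15 → (0x5712487c>>15)&0x1 = 0x0
kind:16 @ bit 16 → (0x5712487c>>16)&0xffff = 0x5712  ←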